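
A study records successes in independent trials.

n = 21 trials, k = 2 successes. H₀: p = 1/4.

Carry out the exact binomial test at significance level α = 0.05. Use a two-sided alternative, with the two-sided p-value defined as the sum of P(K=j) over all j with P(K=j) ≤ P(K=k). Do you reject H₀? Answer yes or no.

reject H₀: no

Exact binomial: n=21, k=2, p₀=1/4=0.2500
P(X=j) = C(n,j)·p₀^j·(1−p₀)^(n−j); p = Σ P(X=j) over j with P(X=j) ≤ P(X=2)
p-value (two-sided) = 0.13067
At α=0.05: p ≥ α → fail to reject H₀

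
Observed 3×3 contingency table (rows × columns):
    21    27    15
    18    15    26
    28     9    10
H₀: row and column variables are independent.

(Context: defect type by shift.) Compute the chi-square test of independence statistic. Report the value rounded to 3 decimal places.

test statistic = 18.129

Row totals [63, 59, 47], col totals [67, 51, 51], n=169
χ² = (21−24.98)²/24.98 + (27−19.01)²/19.01 + (15−19.01)²/19.01 + (18−23.39)²/23.39 + (15−17.80)²/17.80 + (26−17.80)²/17.80 + (28−18.63)²/18.63 + (9−14.18)²/14.18 + (10−14.18)²/14.18 = 18.1292
df = 4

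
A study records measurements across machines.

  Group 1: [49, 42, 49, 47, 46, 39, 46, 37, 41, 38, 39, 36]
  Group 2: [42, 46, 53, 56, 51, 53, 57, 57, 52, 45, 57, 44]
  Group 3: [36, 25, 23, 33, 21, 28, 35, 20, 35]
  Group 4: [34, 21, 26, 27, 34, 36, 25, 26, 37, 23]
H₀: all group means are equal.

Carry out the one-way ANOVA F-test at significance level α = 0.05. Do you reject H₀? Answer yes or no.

Group means [42.42, 51.08, 28.44, 28.90], grand mean 38.767
SSB = Σnᵢ(x̄ᵢ−x̄)² = 3912.719; SSW = ΣΣ(x−x̄ᵢ)² = 1214.956
MSB = 3912.719/3 = 1304.2396; MSW = 1214.956/39 = 31.1527
F = MSB/MSW = 41.8660
df = (3, 39)
p-value (upper-tail) = 0.00000
At α=0.05: p < α → reject H₀

reject H₀: yes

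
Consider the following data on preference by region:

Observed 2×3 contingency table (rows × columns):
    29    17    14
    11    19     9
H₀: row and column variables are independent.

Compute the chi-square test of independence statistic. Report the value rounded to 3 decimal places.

Row totals [60, 39], col totals [40, 36, 23], n=99
χ² = (29−24.24)²/24.24 + (17−21.82)²/21.82 + (14−13.94)²/13.94 + (11−15.76)²/15.76 + (19−14.18)²/14.18 + (9−9.06)²/9.06 = 5.0717
df = 2

test statistic = 5.072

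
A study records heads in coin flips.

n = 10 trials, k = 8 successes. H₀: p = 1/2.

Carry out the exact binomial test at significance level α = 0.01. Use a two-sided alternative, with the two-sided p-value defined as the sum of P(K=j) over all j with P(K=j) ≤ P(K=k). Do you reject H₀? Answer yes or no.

reject H₀: no

Exact binomial: n=10, k=8, p₀=1/2=0.5000
P(X=j) = C(n,j)·p₀^j·(1−p₀)^(n−j); p = Σ P(X=j) over j with P(X=j) ≤ P(X=8)
p-value (two-sided) = 0.10938
At α=0.01: p ≥ α → fail to reject H₀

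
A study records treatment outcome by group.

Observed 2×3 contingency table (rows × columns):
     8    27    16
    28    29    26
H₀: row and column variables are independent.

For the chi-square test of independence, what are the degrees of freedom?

df = (r−1)(c−1) = (2−1)·(3−1) = 2

degrees of freedom = 2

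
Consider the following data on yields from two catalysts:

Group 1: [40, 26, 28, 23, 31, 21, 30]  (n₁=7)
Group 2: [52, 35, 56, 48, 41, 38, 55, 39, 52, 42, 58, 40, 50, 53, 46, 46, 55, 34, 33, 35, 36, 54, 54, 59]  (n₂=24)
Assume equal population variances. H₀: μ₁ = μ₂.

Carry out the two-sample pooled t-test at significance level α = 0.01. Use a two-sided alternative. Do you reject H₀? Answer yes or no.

reject H₀: yes

x̄₁=28.429, s₁=6.241, n₁=7
x̄₂=46.292, s₂=8.564, n₂=24
s_p² = [6·6.241² + 23·8.564²]/29 = 66.2301
SE = √(s_p²·(1/7+1/24)) = 3.4959
t = (28.429−46.292)/3.4959 = -5.1098
df = 29
p-value (two-sided) = 0.00002
At α=0.01: p < α → reject H₀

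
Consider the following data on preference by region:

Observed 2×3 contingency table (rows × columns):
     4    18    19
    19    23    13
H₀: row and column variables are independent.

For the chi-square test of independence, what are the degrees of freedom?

degrees of freedom = 2

df = (r−1)(c−1) = (2−1)·(3−1) = 2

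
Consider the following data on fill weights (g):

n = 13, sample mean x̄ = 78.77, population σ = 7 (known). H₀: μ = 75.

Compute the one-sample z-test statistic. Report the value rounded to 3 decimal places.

test statistic = 1.942

SE = σ/√n = 7/√13 = 1.9415
z = (x̄−μ₀)/SE = (78.77−75)/1.9415 = 1.9418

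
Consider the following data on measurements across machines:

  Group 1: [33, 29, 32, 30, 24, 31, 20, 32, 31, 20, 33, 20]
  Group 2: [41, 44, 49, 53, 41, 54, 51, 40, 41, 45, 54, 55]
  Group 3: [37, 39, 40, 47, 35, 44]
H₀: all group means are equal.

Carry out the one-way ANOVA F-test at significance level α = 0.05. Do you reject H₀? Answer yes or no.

reject H₀: yes

Group means [27.92, 47.33, 40.33], grand mean 38.167
SSB = Σnᵢ(x̄ᵢ−x̄)² = 2297.250; SSW = ΣΣ(x−x̄ᵢ)² = 798.917
MSB = 2297.250/2 = 1148.6250; MSW = 798.917/27 = 29.5895
F = MSB/MSW = 38.8187
df = (2, 27)
p-value (upper-tail) = 0.00000
At α=0.05: p < α → reject H₀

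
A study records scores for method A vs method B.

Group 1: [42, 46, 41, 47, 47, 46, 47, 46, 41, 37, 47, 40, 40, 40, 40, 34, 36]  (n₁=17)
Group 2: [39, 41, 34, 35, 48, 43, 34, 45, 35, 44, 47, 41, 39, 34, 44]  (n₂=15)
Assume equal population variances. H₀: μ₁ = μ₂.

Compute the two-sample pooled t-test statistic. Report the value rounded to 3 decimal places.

x̄₁=42.176, s₁=4.261, n₁=17
x̄₂=40.200, s₂=4.931, n₂=15
s_p² = [16·4.261² + 14·4.931²]/30 = 21.0290
SE = √(s_p²·(1/17+1/15)) = 1.6245
t = (42.176−40.200)/1.6245 = 1.2167
df = 30

test statistic = 1.217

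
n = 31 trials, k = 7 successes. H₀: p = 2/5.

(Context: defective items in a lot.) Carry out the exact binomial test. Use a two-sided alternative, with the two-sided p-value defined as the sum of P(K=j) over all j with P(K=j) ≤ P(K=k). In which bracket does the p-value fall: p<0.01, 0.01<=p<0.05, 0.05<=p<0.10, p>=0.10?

p-value bracket: 0.05<=p<0.10

Exact binomial: n=31, k=7, p₀=2/5=0.4000
P(X=j) = C(n,j)·p₀^j·(1−p₀)^(n−j); p = Σ P(X=j) over j with P(X=j) ≤ P(X=7)
p-value (two-sided) = 0.06498
→ bracket: 0.05<=p<0.10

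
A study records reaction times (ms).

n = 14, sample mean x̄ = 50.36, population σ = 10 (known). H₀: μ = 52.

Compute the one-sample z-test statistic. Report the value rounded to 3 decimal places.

SE = σ/√n = 10/√14 = 2.6726
z = (x̄−μ₀)/SE = (50.36−52)/2.6726 = -0.6136

test statistic = -0.614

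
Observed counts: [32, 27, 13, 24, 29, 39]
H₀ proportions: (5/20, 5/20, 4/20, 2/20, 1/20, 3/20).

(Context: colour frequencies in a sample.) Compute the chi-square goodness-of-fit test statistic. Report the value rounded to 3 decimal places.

test statistic = 83.421

n = 164; E_i = n·p_i = [41.00, 41.00, 32.80, 16.40, 8.20, 24.60]
χ² = (32−41.00)²/41.00 + (27−41.00)²/41.00 + (13−32.80)²/32.80 + (24−16.40)²/16.40 + (29−8.20)²/8.20 + (39−24.60)²/24.60 = 83.4207
df = 5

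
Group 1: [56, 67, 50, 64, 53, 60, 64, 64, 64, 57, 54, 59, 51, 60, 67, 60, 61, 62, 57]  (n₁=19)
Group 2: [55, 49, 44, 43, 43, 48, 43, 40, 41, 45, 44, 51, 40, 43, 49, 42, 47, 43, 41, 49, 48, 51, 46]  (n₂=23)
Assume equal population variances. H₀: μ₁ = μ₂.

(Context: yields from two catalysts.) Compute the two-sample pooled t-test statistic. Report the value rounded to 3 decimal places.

x̄₁=59.474, s₁=5.070, n₁=19
x̄₂=45.435, s₂=3.998, n₂=23
s_p² = [18·5.070² + 22·3.998²]/40 = 20.3597
SE = √(s_p²·(1/19+1/23)) = 1.3988
t = (59.474−45.435)/1.3988 = 10.0361
df = 40

test statistic = 10.036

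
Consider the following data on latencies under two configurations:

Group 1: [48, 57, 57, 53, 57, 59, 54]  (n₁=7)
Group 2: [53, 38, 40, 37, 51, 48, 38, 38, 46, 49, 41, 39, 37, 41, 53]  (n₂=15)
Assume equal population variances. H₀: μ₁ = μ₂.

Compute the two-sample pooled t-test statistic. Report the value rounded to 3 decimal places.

test statistic = 4.700

x̄₁=55.000, s₁=3.697, n₁=7
x̄₂=43.267, s₂=6.053, n₂=15
s_p² = [6·3.697² + 14·6.053²]/20 = 29.7467
SE = √(s_p²·(1/7+1/15)) = 2.4965
t = (55.000−43.267)/2.4965 = 4.6999
df = 20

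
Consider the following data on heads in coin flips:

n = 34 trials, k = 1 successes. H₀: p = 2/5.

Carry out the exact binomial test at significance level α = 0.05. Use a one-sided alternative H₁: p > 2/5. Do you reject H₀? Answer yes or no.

reject H₀: no

Exact binomial: n=34, k=1, p₀=2/5=0.4000
P(X≥1) from Σ C(n,i)·p₀^i·(1−p₀)^(n−i)
p-value (one-sided, H₁ greater) = 1.00000
At α=0.05: p ≥ α → fail to reject H₀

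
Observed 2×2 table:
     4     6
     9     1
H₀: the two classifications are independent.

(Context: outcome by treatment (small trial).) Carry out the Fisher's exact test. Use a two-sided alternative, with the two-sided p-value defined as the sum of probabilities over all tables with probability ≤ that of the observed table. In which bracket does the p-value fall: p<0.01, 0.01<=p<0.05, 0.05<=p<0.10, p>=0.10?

Margins: r₁=10, r₂=10, c₁=13, c₂=7, n=20
p_obs = C(10,4)·C(10,9)/C(20,13); sum pmf over tables with pmf ≤ p_obs
p-value (two-sided) = 0.05728
→ bracket: 0.05<=p<0.10

p-value bracket: 0.05<=p<0.10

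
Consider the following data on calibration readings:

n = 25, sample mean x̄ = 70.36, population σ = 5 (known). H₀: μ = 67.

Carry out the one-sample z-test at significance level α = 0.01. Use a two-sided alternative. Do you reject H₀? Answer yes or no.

SE = σ/√n = 5/√25 = 1.0000
z = (x̄−μ₀)/SE = (70.36−67)/1.0000 = 3.3600
p-value (two-sided) = 0.00078
At α=0.01: p < α → reject H₀

reject H₀: yes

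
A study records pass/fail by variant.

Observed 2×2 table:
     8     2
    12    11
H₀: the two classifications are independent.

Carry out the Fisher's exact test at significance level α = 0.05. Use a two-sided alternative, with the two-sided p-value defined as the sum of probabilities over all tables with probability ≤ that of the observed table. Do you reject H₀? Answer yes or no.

Margins: r₁=10, r₂=23, c₁=20, c₂=13, n=33
p_obs = C(10,8)·C(23,12)/C(33,20); sum pmf over tables with pmf ≤ p_obs
p-value (two-sided) = 0.24549
At α=0.05: p ≥ α → fail to reject H₀

reject H₀: no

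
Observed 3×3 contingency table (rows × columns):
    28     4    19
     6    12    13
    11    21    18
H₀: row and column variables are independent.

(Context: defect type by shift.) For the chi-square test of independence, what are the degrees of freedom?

df = (r−1)(c−1) = (3−1)·(3−1) = 4

degrees of freedom = 4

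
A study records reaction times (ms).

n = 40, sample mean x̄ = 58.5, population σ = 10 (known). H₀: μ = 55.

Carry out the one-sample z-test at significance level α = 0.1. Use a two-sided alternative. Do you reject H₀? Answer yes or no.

reject H₀: yes

SE = σ/√n = 10/√40 = 1.5811
z = (x̄−μ₀)/SE = (58.5−55)/1.5811 = 2.2136
p-value (two-sided) = 0.02686
At α=0.1: p < α → reject H₀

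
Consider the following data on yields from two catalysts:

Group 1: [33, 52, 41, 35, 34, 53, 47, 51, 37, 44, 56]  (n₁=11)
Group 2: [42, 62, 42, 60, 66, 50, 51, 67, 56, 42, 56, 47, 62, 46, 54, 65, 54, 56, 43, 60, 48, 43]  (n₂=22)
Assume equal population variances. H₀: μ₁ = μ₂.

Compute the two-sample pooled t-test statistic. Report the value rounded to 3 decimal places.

x̄₁=43.909, s₁=8.408, n₁=11
x̄₂=53.273, s₂=8.402, n₂=22
s_p² = [10·8.408² + 21·8.402²]/31 = 70.6217
SE = √(s_p²·(1/11+1/22)) = 3.1033
t = (43.909−53.273)/3.1033 = -3.0174
df = 31

test statistic = -3.017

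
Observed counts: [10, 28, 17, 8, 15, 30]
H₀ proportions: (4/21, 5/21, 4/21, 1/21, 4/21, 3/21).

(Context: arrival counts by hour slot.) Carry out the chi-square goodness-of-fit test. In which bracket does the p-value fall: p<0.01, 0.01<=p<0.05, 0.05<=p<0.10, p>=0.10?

p-value bracket: p<0.01

n = 108; E_i = n·p_i = [20.57, 25.71, 20.57, 5.14, 20.57, 15.43]
χ² = (10−20.57)²/20.57 + (28−25.71)²/25.71 + (17−20.57)²/20.57 + (8−5.14)²/5.14 + (15−20.57)²/20.57 + (30−15.43)²/15.43 = 23.1139
df = 5
p-value (upper-tail) = 0.00032
→ bracket: p<0.01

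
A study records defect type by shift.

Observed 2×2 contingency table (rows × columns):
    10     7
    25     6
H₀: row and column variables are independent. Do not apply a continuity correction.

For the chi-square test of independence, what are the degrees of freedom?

df = (r−1)(c−1) = (2−1)·(2−1) = 1

degrees of freedom = 1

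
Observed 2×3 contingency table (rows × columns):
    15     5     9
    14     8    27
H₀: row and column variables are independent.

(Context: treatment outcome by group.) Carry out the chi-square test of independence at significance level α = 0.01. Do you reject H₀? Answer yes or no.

Row totals [29, 49], col totals [29, 13, 36], n=78
χ² = (15−10.78)²/10.78 + (5−4.83)²/4.83 + (9−13.38)²/13.38 + (14−18.22)²/18.22 + (8−8.17)²/8.17 + (27−22.62)²/22.62 = 4.9222
df = 2
p-value (upper-tail) = 0.08534
At α=0.01: p ≥ α → fail to reject H₀

reject H₀: no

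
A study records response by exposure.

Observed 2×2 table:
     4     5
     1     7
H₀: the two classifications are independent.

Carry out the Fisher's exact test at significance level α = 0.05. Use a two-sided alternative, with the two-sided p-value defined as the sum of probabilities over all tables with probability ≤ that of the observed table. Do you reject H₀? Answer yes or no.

Margins: r₁=9, r₂=8, c₁=5, c₂=12, n=17
p_obs = C(9,4)·C(8,1)/C(17,5); sum pmf over tables with pmf ≤ p_obs
p-value (two-sided) = 0.29412
At α=0.05: p ≥ α → fail to reject H₀

reject H₀: no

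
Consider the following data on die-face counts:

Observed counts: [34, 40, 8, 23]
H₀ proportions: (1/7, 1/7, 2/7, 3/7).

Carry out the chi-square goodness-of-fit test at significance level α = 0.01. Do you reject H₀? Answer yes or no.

n = 105; E_i = n·p_i = [15.00, 15.00, 30.00, 45.00]
χ² = (34−15.00)²/15.00 + (40−15.00)²/15.00 + (8−30.00)²/30.00 + (23−45.00)²/45.00 = 92.6222
df = 3
p-value (upper-tail) = 0.00000
At α=0.01: p < α → reject H₀

reject H₀: yes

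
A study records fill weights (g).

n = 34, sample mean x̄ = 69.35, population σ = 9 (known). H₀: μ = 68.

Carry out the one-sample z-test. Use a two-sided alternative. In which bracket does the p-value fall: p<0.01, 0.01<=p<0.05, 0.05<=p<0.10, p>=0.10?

p-value bracket: p>=0.10

SE = σ/√n = 9/√34 = 1.5435
z = (x̄−μ₀)/SE = (69.35−68)/1.5435 = 0.8746
p-value (two-sided) = 0.38177
→ bracket: p>=0.10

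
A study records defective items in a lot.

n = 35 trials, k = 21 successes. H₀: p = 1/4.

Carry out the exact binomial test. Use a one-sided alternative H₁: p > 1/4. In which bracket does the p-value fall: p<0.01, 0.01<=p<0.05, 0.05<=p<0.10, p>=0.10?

Exact binomial: n=35, k=21, p₀=1/4=0.2500
P(X≥21) from Σ C(n,i)·p₀^i·(1−p₀)^(n−i)
p-value (one-sided, H₁ greater) = 0.00001
→ bracket: p<0.01

p-value bracket: p<0.01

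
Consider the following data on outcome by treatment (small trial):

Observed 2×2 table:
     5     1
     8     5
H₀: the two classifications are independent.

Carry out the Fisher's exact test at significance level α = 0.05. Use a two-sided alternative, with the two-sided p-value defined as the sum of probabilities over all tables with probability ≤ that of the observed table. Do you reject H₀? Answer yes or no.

Margins: r₁=6, r₂=13, c₁=13, c₂=6, n=19
p_obs = C(6,5)·C(13,8)/C(19,13); sum pmf over tables with pmf ≤ p_obs
p-value (two-sided) = 0.60471
At α=0.05: p ≥ α → fail to reject H₀

reject H₀: no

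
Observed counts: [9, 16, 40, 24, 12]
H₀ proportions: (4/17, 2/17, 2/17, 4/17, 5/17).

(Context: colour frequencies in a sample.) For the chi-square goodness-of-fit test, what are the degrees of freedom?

df = k − 1 = 5 − 1 = 4

degrees of freedom = 4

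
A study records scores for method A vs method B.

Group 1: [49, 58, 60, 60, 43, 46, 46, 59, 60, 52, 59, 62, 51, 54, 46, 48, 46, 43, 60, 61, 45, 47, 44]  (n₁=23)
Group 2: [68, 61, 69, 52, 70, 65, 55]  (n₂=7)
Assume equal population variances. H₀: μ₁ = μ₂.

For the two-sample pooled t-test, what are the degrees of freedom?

df = n₁ + n₂ − 2 = 23 + 7 − 2 = 28

degrees of freedom = 28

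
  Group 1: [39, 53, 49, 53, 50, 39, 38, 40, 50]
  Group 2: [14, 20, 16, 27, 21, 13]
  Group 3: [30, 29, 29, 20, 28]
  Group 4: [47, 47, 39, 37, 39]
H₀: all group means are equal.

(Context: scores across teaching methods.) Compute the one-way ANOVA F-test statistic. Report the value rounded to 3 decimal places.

Group means [45.67, 18.50, 27.20, 41.80], grand mean 34.680
SSB = Σnᵢ(x̄ᵢ−x̄)² = 3190.340; SSW = ΣΣ(x−x̄ᵢ)² = 633.100
MSB = 3190.340/3 = 1063.4467; MSW = 633.100/21 = 30.1476
F = MSB/MSW = 35.2746
df = (3, 21)

test statistic = 35.275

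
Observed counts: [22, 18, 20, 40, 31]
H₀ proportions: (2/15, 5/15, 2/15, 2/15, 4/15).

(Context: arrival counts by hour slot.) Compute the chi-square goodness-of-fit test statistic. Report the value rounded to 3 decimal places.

test statistic = 46.143

n = 131; E_i = n·p_i = [17.47, 43.67, 17.47, 17.47, 34.93]
χ² = (22−17.47)²/17.47 + (18−43.67)²/43.67 + (20−17.47)²/17.47 + (40−17.47)²/17.47 + (31−34.93)²/34.93 = 46.1431
df = 4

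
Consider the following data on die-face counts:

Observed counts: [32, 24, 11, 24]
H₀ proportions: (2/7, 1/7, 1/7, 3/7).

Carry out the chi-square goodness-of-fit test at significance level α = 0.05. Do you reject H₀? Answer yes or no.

reject H₀: yes

n = 91; E_i = n·p_i = [26.00, 13.00, 13.00, 39.00]
χ² = (32−26.00)²/26.00 + (24−13.00)²/13.00 + (11−13.00)²/13.00 + (24−39.00)²/39.00 = 16.7692
df = 3
p-value (upper-tail) = 0.00079
At α=0.05: p < α → reject H₀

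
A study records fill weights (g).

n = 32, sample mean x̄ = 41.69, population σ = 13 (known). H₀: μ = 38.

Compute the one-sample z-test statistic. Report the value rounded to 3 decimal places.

test statistic = 1.606

SE = σ/√n = 13/√32 = 2.2981
z = (x̄−μ₀)/SE = (41.69−38)/2.2981 = 1.6057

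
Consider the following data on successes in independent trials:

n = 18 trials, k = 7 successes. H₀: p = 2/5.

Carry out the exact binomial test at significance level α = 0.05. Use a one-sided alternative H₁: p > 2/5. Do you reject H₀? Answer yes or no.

Exact binomial: n=18, k=7, p₀=2/5=0.4000
P(X≥7) from Σ C(n,i)·p₀^i·(1−p₀)^(n−i)
p-value (one-sided, H₁ greater) = 0.62572
At α=0.05: p ≥ α → fail to reject H₀

reject H₀: no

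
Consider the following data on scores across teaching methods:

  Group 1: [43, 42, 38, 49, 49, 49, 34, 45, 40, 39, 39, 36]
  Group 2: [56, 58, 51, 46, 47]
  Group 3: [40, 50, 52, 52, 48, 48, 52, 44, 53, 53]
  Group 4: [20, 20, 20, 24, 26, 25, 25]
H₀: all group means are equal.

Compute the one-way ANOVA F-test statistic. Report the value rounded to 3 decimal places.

Group means [41.92, 51.60, 49.20, 22.86], grand mean 41.559
SSB = Σnᵢ(x̄ᵢ−x̄)² = 3537.809; SSW = ΣΣ(x−x̄ᵢ)² = 620.574
MSB = 3537.809/3 = 1179.2695; MSW = 620.574/30 = 20.6858
F = MSB/MSW = 57.0087
df = (3, 30)

test statistic = 57.009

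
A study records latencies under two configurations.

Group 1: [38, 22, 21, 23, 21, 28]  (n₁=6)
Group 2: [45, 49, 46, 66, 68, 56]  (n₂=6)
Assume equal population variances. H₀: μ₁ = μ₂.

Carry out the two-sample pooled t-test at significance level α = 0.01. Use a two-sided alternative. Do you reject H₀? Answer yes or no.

x̄₁=25.500, s₁=6.656, n₁=6
x̄₂=55.000, s₂=10.080, n₂=6
s_p² = [5·6.656² + 5·10.080²]/10 = 72.9500
SE = √(s_p²·(1/6+1/6)) = 4.9312
t = (25.500−55.000)/4.9312 = -5.9823
df = 10
p-value (two-sided) = 0.00014
At α=0.01: p < α → reject H₀

reject H₀: yes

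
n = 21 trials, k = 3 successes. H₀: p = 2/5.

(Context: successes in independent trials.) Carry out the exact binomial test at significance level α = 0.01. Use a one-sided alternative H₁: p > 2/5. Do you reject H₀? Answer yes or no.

reject H₀: no

Exact binomial: n=21, k=3, p₀=2/5=0.4000
P(X≥3) from Σ C(n,i)·p₀^i·(1−p₀)^(n−i)
p-value (one-sided, H₁ greater) = 0.99762
At α=0.01: p ≥ α → fail to reject H₀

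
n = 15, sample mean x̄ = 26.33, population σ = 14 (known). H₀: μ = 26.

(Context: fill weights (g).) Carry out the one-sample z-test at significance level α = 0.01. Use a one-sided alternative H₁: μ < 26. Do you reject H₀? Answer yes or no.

reject H₀: no

SE = σ/√n = 14/√15 = 3.6148
z = (x̄−μ₀)/SE = (26.33−26)/3.6148 = 0.0913
p-value (one-sided, H₁ less) = 0.53637
At α=0.01: p ≥ α → fail to reject H₀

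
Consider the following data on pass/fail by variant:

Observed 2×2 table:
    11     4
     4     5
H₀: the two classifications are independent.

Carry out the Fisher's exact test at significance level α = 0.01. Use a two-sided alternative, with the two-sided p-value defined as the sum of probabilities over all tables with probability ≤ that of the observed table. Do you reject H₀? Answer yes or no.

Margins: r₁=15, r₂=9, c₁=15, c₂=9, n=24
p_obs = C(15,11)·C(9,4)/C(24,15); sum pmf over tables with pmf ≤ p_obs
p-value (two-sided) = 0.21189
At α=0.01: p ≥ α → fail to reject H₀

reject H₀: no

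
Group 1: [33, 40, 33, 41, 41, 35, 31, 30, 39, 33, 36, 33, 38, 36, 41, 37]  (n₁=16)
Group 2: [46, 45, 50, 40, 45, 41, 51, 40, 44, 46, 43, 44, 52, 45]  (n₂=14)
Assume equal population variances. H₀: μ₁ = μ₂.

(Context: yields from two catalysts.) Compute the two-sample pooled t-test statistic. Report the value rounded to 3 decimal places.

test statistic = -6.677

x̄₁=36.062, s₁=3.678, n₁=16
x̄₂=45.143, s₂=3.759, n₂=14
s_p² = [15·3.678² + 13·3.759²]/28 = 13.8090
SE = √(s_p²·(1/16+1/14)) = 1.3599
t = (36.062−45.143)/1.3599 = -6.6771
df = 28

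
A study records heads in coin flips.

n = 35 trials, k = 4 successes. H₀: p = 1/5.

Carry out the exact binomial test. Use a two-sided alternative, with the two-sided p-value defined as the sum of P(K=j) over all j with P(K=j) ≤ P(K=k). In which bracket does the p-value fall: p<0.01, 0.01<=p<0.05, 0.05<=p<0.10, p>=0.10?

Exact binomial: n=35, k=4, p₀=1/5=0.2000
P(X=j) = C(n,j)·p₀^j·(1−p₀)^(n−j); p = Σ P(X=j) over j with P(X=j) ≤ P(X=4)
p-value (two-sided) = 0.28922
→ bracket: p>=0.10

p-value bracket: p>=0.10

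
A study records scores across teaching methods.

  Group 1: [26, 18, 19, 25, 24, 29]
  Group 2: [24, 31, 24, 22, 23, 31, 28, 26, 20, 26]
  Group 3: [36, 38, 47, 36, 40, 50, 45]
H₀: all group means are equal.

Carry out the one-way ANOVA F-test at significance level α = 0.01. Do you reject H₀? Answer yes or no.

Group means [23.50, 25.50, 41.71], grand mean 29.913
SSB = Σnᵢ(x̄ᵢ−x̄)² = 1416.398; SSW = ΣΣ(x−x̄ᵢ)² = 399.429
MSB = 1416.398/2 = 708.1988; MSW = 399.429/20 = 19.9714
F = MSB/MSW = 35.4606
df = (2, 20)
p-value (upper-tail) = 0.00000
At α=0.01: p < α → reject H₀

reject H₀: yes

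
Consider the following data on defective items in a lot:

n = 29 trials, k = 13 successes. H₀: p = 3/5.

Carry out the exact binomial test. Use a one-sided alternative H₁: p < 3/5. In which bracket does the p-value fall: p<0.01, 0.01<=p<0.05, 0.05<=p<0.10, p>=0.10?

p-value bracket: 0.05<=p<0.10

Exact binomial: n=29, k=13, p₀=3/5=0.6000
P(X≤13) from Σ C(n,i)·p₀^i·(1−p₀)^(n−i)
p-value (one-sided, H₁ less) = 0.07095
→ bracket: 0.05<=p<0.10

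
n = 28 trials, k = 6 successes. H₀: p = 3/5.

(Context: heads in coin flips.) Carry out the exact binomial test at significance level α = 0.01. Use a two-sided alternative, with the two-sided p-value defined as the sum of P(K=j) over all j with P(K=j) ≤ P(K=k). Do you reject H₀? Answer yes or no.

Exact binomial: n=28, k=6, p₀=3/5=0.6000
P(X=j) = C(n,j)·p₀^j·(1−p₀)^(n−j); p = Σ P(X=j) over j with P(X=j) ≤ P(X=6)
p-value (two-sided) = 0.00005
At α=0.01: p < α → reject H₀

reject H₀: yes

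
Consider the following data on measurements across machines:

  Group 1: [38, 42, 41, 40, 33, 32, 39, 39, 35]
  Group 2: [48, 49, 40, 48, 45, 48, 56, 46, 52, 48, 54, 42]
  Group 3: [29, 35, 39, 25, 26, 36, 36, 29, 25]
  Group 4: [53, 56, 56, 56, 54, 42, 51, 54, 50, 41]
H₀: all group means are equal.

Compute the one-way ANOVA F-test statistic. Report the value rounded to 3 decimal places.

test statistic = 35.779

Group means [37.67, 48.00, 31.11, 51.30], grand mean 42.700
SSB = Σnᵢ(x̄ᵢ−x̄)² = 2513.411; SSW = ΣΣ(x−x̄ᵢ)² = 842.989
MSB = 2513.411/3 = 837.8037; MSW = 842.989/36 = 23.4164
F = MSB/MSW = 35.7786
df = (3, 36)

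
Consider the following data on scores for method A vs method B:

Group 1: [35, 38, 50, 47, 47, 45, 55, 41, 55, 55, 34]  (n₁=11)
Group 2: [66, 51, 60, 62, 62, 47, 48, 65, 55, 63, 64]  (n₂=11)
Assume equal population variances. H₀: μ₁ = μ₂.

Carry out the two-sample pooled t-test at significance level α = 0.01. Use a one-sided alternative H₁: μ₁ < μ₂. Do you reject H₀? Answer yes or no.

x̄₁=45.636, s₁=7.839, n₁=11
x̄₂=58.455, s₂=6.977, n₂=11
s_p² = [10·7.839² + 10·6.977²]/20 = 55.0636
SE = √(s_p²·(1/11+1/11)) = 3.1641
t = (45.636−58.455)/3.1641 = -4.0511
df = 20
p-value (one-sided, H₁ less) = 0.00031
At α=0.01: p < α → reject H₀

reject H₀: yes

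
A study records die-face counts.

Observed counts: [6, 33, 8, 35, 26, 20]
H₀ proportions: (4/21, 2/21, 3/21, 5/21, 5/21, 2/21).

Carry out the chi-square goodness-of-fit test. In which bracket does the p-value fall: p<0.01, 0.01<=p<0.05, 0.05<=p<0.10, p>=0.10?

p-value bracket: p<0.01

n = 128; E_i = n·p_i = [24.38, 12.19, 18.29, 30.48, 30.48, 12.19]
χ² = (6−24.38)²/24.38 + (33−12.19)²/12.19 + (8−18.29)²/18.29 + (35−30.48)²/30.48 + (26−30.48)²/30.48 + (20−12.19)²/12.19 = 61.4977
df = 5
p-value (upper-tail) = 0.00000
→ bracket: p<0.01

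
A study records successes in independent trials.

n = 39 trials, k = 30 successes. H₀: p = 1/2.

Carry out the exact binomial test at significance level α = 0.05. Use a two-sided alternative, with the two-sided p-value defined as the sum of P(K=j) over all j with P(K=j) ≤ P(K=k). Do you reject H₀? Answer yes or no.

Exact binomial: n=39, k=30, p₀=1/2=0.5000
P(X=j) = C(n,j)·p₀^j·(1−p₀)^(n−j); p = Σ P(X=j) over j with P(X=j) ≤ P(X=30)
p-value (two-sided) = 0.00107
At α=0.05: p < α → reject H₀

reject H₀: yes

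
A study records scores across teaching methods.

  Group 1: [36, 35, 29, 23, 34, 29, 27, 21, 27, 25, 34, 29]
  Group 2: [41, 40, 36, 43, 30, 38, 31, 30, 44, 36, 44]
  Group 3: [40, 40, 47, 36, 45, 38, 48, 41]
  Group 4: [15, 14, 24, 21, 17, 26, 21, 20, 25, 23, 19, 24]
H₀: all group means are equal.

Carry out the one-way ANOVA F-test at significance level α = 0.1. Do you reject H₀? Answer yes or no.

reject H₀: yes

Group means [29.08, 37.55, 41.88, 20.75], grand mean 31.302
SSB = Σnᵢ(x̄ᵢ−x̄)² = 2718.301; SSW = ΣΣ(x−x̄ᵢ)² = 850.769
MSB = 2718.301/3 = 906.1003; MSW = 850.769/39 = 21.8146
F = MSB/MSW = 41.5364
df = (3, 39)
p-value (upper-tail) = 0.00000
At α=0.1: p < α → reject H₀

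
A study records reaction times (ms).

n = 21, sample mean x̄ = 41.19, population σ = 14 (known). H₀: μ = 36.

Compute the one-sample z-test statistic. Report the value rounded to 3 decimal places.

SE = σ/√n = 14/√21 = 3.0551
z = (x̄−μ₀)/SE = (41.19−36)/3.0551 = 1.6988

test statistic = 1.699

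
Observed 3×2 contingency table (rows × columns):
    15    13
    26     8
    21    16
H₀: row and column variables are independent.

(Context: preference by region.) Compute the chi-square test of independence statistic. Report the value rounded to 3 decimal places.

test statistic = 4.310

Row totals [28, 34, 37], col totals [62, 37], n=99
χ² = (15−17.54)²/17.54 + (13−10.46)²/10.46 + (26−21.29)²/21.29 + (8−12.71)²/12.71 + (21−23.17)²/23.17 + (16−13.83)²/13.83 = 4.3096
df = 2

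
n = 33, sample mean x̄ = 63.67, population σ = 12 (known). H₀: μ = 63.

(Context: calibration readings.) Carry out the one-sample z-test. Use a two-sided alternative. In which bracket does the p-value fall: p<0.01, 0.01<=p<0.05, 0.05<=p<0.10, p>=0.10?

p-value bracket: p>=0.10

SE = σ/√n = 12/√33 = 2.0889
z = (x̄−μ₀)/SE = (63.67−63)/2.0889 = 0.3207
p-value (two-sided) = 0.74841
→ bracket: p>=0.10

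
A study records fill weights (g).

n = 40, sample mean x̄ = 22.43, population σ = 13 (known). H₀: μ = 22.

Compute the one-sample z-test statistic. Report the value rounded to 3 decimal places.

test statistic = 0.209

SE = σ/√n = 13/√40 = 2.0555
z = (x̄−μ₀)/SE = (22.43−22)/2.0555 = 0.2092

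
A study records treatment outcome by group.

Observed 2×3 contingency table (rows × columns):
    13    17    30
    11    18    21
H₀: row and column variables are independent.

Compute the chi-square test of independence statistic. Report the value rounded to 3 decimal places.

Row totals [60, 50], col totals [24, 35, 51], n=110
χ² = (13−13.09)²/13.09 + (17−19.09)²/19.09 + (30−27.82)²/27.82 + (11−10.91)²/10.91 + (18−15.91)²/15.91 + (21−23.18)²/23.18 = 0.8817
df = 2

test statistic = 0.882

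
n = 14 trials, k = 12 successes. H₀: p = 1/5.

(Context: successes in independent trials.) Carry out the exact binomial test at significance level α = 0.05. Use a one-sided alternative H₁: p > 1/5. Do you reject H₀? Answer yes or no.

Exact binomial: n=14, k=12, p₀=1/5=0.2000
P(X≥12) from Σ C(n,i)·p₀^i·(1−p₀)^(n−i)
p-value (one-sided, H₁ greater) = 0.00000
At α=0.05: p < α → reject H₀

reject H₀: yes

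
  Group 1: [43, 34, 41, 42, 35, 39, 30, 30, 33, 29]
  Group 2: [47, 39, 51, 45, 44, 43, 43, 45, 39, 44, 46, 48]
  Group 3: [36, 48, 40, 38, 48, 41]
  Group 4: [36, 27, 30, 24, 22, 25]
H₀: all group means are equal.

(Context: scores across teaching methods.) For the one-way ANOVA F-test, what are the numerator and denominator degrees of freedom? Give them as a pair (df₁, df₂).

k = 4 groups, N = 34 total
df = (k−1, N−k) = (4−1, 34−4) = (3, 30)

degrees of freedom = [3, 30]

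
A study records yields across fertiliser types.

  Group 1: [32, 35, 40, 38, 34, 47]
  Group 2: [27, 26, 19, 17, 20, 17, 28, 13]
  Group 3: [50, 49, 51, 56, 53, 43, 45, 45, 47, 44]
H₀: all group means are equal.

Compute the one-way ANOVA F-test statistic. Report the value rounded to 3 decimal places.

test statistic = 67.940

Group means [37.67, 20.88, 48.30], grand mean 36.500
SSB = Σnᵢ(x̄ᵢ−x̄)² = 3353.692; SSW = ΣΣ(x−x̄ᵢ)² = 518.308
MSB = 3353.692/2 = 1676.8458; MSW = 518.308/21 = 24.6813
F = MSB/MSW = 67.9398
df = (2, 21)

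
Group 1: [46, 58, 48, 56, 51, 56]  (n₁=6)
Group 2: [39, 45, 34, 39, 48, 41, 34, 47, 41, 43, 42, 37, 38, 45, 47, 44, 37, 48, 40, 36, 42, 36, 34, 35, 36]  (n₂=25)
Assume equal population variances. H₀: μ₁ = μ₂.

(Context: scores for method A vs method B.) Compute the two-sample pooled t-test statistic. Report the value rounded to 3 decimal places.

x̄₁=52.500, s₁=4.889, n₁=6
x̄₂=40.320, s₂=4.625, n₂=25
s_p² = [5·4.889² + 24·4.625²]/29 = 21.8255
SE = √(s_p²·(1/6+1/25)) = 2.1238
t = (52.500−40.320)/2.1238 = 5.7350
df = 29

test statistic = 5.735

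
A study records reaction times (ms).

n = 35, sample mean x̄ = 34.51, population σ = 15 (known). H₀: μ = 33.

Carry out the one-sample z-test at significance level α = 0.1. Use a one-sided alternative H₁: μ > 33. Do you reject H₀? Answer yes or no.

SE = σ/√n = 15/√35 = 2.5355
z = (x̄−μ₀)/SE = (34.51−33)/2.5355 = 0.5956
p-value (one-sided, H₁ greater) = 0.27574
At α=0.1: p ≥ α → fail to reject H₀

reject H₀: no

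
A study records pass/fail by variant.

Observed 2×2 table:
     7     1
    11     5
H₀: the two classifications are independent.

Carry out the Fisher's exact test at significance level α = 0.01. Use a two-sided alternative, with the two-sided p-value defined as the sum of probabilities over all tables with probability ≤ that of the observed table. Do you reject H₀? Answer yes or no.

Margins: r₁=8, r₂=16, c₁=18, c₂=6, n=24
p_obs = C(8,7)·C(16,11)/C(24,18); sum pmf over tables with pmf ≤ p_obs
p-value (two-sided) = 0.62139
At α=0.01: p ≥ α → fail to reject H₀

reject H₀: no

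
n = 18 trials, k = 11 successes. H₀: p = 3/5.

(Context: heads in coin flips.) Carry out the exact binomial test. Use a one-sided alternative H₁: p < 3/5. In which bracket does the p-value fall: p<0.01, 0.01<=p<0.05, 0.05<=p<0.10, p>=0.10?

Exact binomial: n=18, k=11, p₀=3/5=0.6000
P(X≤11) from Σ C(n,i)·p₀^i·(1−p₀)^(n−i)
p-value (one-sided, H₁ less) = 0.62572
→ bracket: p>=0.10

p-value bracket: p>=0.10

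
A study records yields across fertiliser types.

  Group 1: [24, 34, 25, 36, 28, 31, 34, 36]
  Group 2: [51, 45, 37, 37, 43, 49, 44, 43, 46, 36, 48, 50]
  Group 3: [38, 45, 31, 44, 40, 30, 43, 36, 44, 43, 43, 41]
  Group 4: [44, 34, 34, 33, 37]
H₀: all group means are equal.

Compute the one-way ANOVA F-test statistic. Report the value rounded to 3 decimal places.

test statistic = 11.527

Group means [31.00, 44.08, 39.83, 36.40], grand mean 38.838
SSB = Σnᵢ(x̄ᵢ−x̄)² = 863.244; SSW = ΣΣ(x−x̄ᵢ)² = 823.783
MSB = 863.244/3 = 287.7479; MSW = 823.783/33 = 24.9631
F = MSB/MSW = 11.5269
df = (3, 33)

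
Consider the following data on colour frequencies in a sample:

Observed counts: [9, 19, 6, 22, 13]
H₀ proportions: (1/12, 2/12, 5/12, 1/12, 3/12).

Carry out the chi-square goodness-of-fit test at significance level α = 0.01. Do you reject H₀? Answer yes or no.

n = 69; E_i = n·p_i = [5.75, 11.50, 28.75, 5.75, 17.25]
χ² = (9−5.75)²/5.75 + (19−11.50)²/11.50 + (6−28.75)²/28.75 + (22−5.75)²/5.75 + (13−17.25)²/17.25 = 71.7014
df = 4
p-value (upper-tail) = 0.00000
At α=0.01: p < α → reject H₀

reject H₀: yes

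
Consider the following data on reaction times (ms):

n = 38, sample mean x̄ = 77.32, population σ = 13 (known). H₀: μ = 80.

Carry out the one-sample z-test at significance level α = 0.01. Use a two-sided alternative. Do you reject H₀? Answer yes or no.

SE = σ/√n = 13/√38 = 2.1089
z = (x̄−μ₀)/SE = (77.32−80)/2.1089 = -1.2708
p-value (two-sided) = 0.20379
At α=0.01: p ≥ α → fail to reject H₀

reject H₀: no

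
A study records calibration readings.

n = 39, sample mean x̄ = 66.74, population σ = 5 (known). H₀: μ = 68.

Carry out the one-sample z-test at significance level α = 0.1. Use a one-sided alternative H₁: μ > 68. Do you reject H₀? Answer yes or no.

reject H₀: no

SE = σ/√n = 5/√39 = 0.8006
z = (x̄−μ₀)/SE = (66.74−68)/0.8006 = -1.5737
p-value (one-sided, H₁ greater) = 0.94223
At α=0.1: p ≥ α → fail to reject H₀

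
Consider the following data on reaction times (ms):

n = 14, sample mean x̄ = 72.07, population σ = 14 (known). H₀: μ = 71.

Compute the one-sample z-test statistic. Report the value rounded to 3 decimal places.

test statistic = 0.286

SE = σ/√n = 14/√14 = 3.7417
z = (x̄−μ₀)/SE = (72.07−71)/3.7417 = 0.2860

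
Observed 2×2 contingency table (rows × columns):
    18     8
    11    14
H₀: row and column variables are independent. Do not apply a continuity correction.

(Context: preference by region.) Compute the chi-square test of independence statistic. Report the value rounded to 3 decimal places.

test statistic = 3.308

Row totals [26, 25], col totals [29, 22], n=51
χ² = (18−14.78)²/14.78 + (8−11.22)²/11.22 + (11−14.22)²/14.22 + (14−10.78)²/10.78 = 3.3077
df = 1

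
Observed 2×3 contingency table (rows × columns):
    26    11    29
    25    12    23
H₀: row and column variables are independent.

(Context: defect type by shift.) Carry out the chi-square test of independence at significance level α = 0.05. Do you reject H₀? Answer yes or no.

Row totals [66, 60], col totals [51, 23, 52], n=126
χ² = (26−26.71)²/26.71 + (11−12.05)²/12.05 + (29−27.24)²/27.24 + (25−24.29)²/24.29 + (12−10.95)²/10.95 + (23−24.76)²/24.76 = 0.4707
df = 2
p-value (upper-tail) = 0.79028
At α=0.05: p ≥ α → fail to reject H₀

reject H₀: no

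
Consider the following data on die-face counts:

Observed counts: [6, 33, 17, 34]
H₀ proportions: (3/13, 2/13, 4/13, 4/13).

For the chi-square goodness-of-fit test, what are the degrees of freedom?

df = k − 1 = 4 − 1 = 3

degrees of freedom = 3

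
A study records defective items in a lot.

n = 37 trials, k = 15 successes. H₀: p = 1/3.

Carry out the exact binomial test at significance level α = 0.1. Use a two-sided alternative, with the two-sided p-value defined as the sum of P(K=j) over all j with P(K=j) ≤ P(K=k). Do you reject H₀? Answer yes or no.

Exact binomial: n=37, k=15, p₀=1/3=0.3333
P(X=j) = C(n,j)·p₀^j·(1−p₀)^(n−j); p = Σ P(X=j) over j with P(X=j) ≤ P(X=15)
p-value (two-sided) = 0.38420
At α=0.1: p ≥ α → fail to reject H₀

reject H₀: no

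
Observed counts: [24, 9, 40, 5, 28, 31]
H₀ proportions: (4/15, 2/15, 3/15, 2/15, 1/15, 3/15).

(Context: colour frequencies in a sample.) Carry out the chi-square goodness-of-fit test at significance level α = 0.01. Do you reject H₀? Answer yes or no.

n = 137; E_i = n·p_i = [36.53, 18.27, 27.40, 18.27, 9.13, 27.40]
χ² = (24−36.53)²/36.53 + (9−18.27)²/18.27 + (40−27.40)²/27.40 + (5−18.27)²/18.27 + (28−9.13)²/9.13 + (31−27.40)²/27.40 = 63.8759
df = 5
p-value (upper-tail) = 0.00000
At α=0.01: p < α → reject H₀

reject H₀: yes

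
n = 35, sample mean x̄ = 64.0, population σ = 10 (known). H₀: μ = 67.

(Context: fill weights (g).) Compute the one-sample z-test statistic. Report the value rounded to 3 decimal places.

test statistic = -1.775

SE = σ/√n = 10/√35 = 1.6903
z = (x̄−μ₀)/SE = (64.0−67)/1.6903 = -1.7748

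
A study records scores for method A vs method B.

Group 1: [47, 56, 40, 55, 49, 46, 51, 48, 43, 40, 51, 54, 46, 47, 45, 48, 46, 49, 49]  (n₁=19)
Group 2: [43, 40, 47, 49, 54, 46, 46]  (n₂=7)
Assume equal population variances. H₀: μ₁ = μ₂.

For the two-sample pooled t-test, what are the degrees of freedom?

df = n₁ + n₂ − 2 = 19 + 7 − 2 = 24

degrees of freedom = 24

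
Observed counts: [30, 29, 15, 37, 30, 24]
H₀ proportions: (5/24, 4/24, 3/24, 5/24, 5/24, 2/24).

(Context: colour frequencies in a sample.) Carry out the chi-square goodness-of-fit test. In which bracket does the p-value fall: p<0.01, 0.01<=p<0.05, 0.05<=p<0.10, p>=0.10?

p-value bracket: 0.05<=p<0.10

n = 165; E_i = n·p_i = [34.38, 27.50, 20.62, 34.38, 34.38, 13.75]
χ² = (30−34.38)²/34.38 + (29−27.50)²/27.50 + (15−20.62)²/20.62 + (37−34.38)²/34.38 + (30−34.38)²/34.38 + (24−13.75)²/13.75 = 10.5709
df = 5
p-value (upper-tail) = 0.06058
→ bracket: 0.05<=p<0.10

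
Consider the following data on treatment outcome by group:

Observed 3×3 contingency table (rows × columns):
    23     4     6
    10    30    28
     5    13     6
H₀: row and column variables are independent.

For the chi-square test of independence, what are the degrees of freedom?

df = (r−1)(c−1) = (3−1)·(3−1) = 4

degrees of freedom = 4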